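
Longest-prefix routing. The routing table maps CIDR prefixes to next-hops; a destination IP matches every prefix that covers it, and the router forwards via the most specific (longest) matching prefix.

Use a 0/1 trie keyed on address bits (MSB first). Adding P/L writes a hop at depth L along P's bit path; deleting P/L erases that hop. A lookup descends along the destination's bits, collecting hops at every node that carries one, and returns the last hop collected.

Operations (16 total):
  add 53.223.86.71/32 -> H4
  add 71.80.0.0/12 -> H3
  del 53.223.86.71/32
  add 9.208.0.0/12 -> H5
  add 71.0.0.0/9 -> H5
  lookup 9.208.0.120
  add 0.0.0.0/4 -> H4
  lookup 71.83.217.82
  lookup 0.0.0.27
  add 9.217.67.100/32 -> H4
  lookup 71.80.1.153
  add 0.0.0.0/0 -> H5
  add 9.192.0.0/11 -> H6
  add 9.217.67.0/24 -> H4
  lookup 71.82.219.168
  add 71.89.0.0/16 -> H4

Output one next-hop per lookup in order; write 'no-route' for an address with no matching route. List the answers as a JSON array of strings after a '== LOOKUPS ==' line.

Process each operation:
  add 53.223.86.71/32 -> H4 at depth 32
  add 71.80.0.0/12 -> H3 at depth 12
  - 53.223.86.71/32 clear@32
  add 9.208.0.0/12 -> H5 at depth 12
  add 71.0.0.0/9 -> H5 at depth 9
  lookup 9.208.0.120: bits 000010011101 walk d0:-→d1:-→d2:-→d3:-→d4:-→d5:-→d6:-→d7:-→d8:-→d9:-→d10:-→d11:-→d12:H5 -> H5
  add 0.0.0.0/4 -> H4 at depth 4
  lookup 71.83.217.82: bits 010001110101 walk d0:-→d1:-→d2:-→d3:-→d4:-→d5:-→d6:-→d7:-→d8:-→d9:H5→d10:-→d11:-→d12:H3 -> H3
  lookup 0.0.0.27: bits 0000 walk d0:-→d1:-→d2:-→d3:-→d4:H4 -> H4
  add 9.217.67.100/32 -> H4 at depth 32
  lookup 71.80.1.153: bits 010001110101 walk d0:-→d1:-→d2:-→d3:-→d4:-→d5:-→d6:-→d7:-→d8:-→d9:H5→d10:-→d11:-→d12:H3 -> H3
  add 0.0.0.0/0 -> H5 at depth 0
  add 9.192.0.0/11 -> H6 at depth 11
  add 9.217.67.0/24 -> H4 at depth 24
  lookup 71.82.219.168: bits 010001110101 walk d0:H5→d1:-→d2:-→d3:-→d4:-→d5:-→d6:-→d7:-→d8:-→d9:H5→d10:-→d11:-→d12:H3 -> H3
  add 71.89.0.0/16 -> H4 at depth 16

== LOOKUPS ==
["H5","H3","H4","H3","H3"]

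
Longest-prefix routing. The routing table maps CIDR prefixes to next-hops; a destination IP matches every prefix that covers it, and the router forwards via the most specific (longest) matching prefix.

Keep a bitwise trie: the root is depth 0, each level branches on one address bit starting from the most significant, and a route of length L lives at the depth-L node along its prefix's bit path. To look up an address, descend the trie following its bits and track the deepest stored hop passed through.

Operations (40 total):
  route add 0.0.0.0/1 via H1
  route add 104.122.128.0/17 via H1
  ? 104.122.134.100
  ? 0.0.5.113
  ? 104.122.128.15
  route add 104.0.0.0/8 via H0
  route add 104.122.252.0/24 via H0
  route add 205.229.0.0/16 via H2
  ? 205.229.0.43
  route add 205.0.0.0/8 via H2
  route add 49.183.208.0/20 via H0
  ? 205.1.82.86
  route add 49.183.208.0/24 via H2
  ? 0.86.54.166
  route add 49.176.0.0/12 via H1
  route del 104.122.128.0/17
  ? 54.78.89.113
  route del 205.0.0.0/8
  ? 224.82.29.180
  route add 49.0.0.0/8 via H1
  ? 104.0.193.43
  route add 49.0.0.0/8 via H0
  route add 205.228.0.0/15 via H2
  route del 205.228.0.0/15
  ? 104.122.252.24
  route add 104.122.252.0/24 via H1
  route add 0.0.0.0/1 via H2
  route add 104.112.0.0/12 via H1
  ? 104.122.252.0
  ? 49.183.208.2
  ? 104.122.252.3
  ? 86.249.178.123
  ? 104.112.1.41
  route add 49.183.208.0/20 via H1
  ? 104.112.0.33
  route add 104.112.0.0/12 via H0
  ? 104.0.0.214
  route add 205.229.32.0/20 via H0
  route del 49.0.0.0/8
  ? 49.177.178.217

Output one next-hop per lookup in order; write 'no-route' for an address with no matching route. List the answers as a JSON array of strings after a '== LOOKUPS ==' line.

Trace:
  add 0.0.0.0/1 -> H1 at depth 1
  add 104.122.128.0/17 -> H1 at depth 17
  Q 104.122.134.100: descend 01101000011110101 ; hops seen [H1,H1] ; pick H1
  Q 0.0.5.113: descend 0 ; hops seen [H1] ; pick H1
  Q 104.122.128.15: descend 01101000011110101 ; hops seen [H1,H1] ; pick H1
  add 104.0.0.0/8 -> H0 at depth 8
  add 104.122.252.0/24 -> H0 at depth 24
  add 205.229.0.0/16 -> H2 at depth 16
  Q 205.229.0.43: descend 1100110111100101 ; hops seen [H2] ; pick H2
  add 205.0.0.0/8 -> H2 at depth 8
  add 49.183.208.0/20 -> H0 at depth 20
  Q 205.1.82.86: descend 11001101 ; hops seen [H2] ; pick H2
  add 49.183.208.0/24 -> H2 at depth 24
  Q 0.86.54.166: descend 00 ; hops seen [H1] ; pick H1
  add 49.176.0.0/12 -> H1 at depth 12
  - 104.122.128.0/17 clear@17
  Q 54.78.89.113: descend 00110 ; hops seen [H1] ; pick H1
  - 205.0.0.0/8 clear@8
  Q 224.82.29.180: descend 11 ; hops seen [∅] ; pick no-route
  add 49.0.0.0/8 -> H1 at depth 8
  Q 104.0.193.43: descend 011010000 ; hops seen [H1,H0] ; pick H0
  add 49.0.0.0/8 -> H0 at depth 8
  add 205.228.0.0/15 -> H2 at depth 15
  - 205.228.0.0/15 clear@15
  Q 104.122.252.24: descend 011010000111101011111100 ; hops seen [H1,H0,H0] ; pick H0
  add 104.122.252.0/24 -> H1 at depth 24
  add 0.0.0.0/1 -> H2 at depth 1
  add 104.112.0.0/12 -> H1 at depth 12
  Q 104.122.252.0: descend 011010000111101011111100 ; hops seen [H2,H0,H1,H1] ; pick H1
  Q 49.183.208.2: descend 001100011011011111010000 ; hops seen [H2,H0,H1,H0,H2] ; pick H2
  Q 104.122.252.3: descend 011010000111101011111100 ; hops seen [H2,H0,H1,H1] ; pick H1
  Q 86.249.178.123: descend 01 ; hops seen [H2] ; pick H2
  Q 104.112.1.41: descend 011010000111 ; hops seen [H2,H0,H1] ; pick H1
  add 49.183.208.0/20 -> H1 at depth 20
  Q 104.112.0.33: descend 011010000111 ; hops seen [H2,H0,H1] ; pick H1
  add 104.112.0.0/12 -> H0 at depth 12
  Q 104.0.0.214: descend 011010000 ; hops seen [H2,H0] ; pick H0
  add 205.229.32.0/20 -> H0 at depth 20
  - 49.0.0.0/8 clear@8
  Q 49.177.178.217: descend 0011000110110 ; hops seen [H2,H1] ; pick H1

== LOOKUPS ==
["H1","H1","H1","H2","H2","H1","H1","no-route","H0","H0","H1","H2","H1","H2","H1","H1","H0","H1"]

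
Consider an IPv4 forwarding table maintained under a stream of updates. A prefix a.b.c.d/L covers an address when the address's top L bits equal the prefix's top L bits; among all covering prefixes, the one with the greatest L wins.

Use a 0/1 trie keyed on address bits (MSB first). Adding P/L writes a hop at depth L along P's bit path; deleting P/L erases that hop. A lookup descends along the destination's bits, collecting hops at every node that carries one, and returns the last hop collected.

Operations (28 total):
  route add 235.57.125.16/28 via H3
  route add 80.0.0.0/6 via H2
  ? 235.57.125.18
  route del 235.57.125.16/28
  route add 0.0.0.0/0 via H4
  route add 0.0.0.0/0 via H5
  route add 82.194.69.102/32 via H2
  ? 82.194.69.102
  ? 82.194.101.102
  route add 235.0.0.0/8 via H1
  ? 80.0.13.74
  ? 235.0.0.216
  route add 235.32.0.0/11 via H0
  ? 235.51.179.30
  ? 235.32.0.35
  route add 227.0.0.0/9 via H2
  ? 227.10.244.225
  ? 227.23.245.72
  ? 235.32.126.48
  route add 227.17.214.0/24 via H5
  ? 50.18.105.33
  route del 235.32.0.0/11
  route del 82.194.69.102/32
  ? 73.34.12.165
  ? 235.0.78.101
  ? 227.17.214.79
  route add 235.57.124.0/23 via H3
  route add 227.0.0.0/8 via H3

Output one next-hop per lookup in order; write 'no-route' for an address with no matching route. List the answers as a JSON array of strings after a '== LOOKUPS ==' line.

Trace:
  + 235.57.125.16/28 (H3) depth=28
  + 80.0.0.0/6 (H2) depth=6
  ? 235.57.125.18  path d0:-→d1:-→d2:-→d3:-→d4:-→d5:-→d6:-→d7:-→d8:-→d9:-→d10:-→d11:-→d12:-→d13:-→d14:-→d15:-→d16:-→d17:-→d18:-→d19:-→d20:-→d21:-→d22:-→d23:-→d24:-→d25:-→d26:-→d27:-→d28:H3  best=H3
  - 235.57.125.16/28 clear@28
  + 0.0.0.0/0 (H4) depth=0
  + 0.0.0.0/0 (H5) depth=0
  + 82.194.69.102/32 (H2) depth=32
  ? 82.194.69.102  path d0:H5→d1:-→d2:-→d3:-→d4:-→d5:-→d6:H2→d7:-→d8:-→d9:-→d10:-→d11:-→d12:-→d13:-→d14:-→d15:-→d16:-→d17:-→d18:-→d19:-→d20:-→d21:-→d22:-→d23:-→d24:-→d25:-→d26:-→d27:-→d28:-→d29:-→d30:-→d31:-→d32:H2  best=H2
  ? 82.194.101.102  path d0:H5→d1:-→d2:-→d3:-→d4:-→d5:-→d6:H2→d7:-→d8:-→d9:-→d10:-→d11:-→d12:-→d13:-→d14:-→d15:-→d16:-→d17:-→d18:-  best=H2
  + 235.0.0.0/8 (H1) depth=8
  ? 80.0.13.74  path d0:H5→d1:-→d2:-→d3:-→d4:-→d5:-→d6:H2  best=H2
  ? 235.0.0.216  path d0:H5→d1:-→d2:-→d3:-→d4:-→d5:-→d6:-→d7:-→d8:H1→d9:-→d10:-  best=H1
  + 235.32.0.0/11 (H0) depth=11
  ? 235.51.179.30  path d0:H5→d1:-→d2:-→d3:-→d4:-→d5:-→d6:-→d7:-→d8:H1→d9:-→d10:-→d11:H0→d12:-  best=H0
  ? 235.32.0.35  path d0:H5→d1:-→d2:-→d3:-→d4:-→d5:-→d6:-→d7:-→d8:H1→d9:-→d10:-→d11:H0  best=H0
  + 227.0.0.0/9 (H2) depth=9
  ? 227.10.244.225  path d0:H5→d1:-→d2:-→d3:-→d4:-→d5:-→d6:-→d7:-→d8:-→d9:H2  best=H2
  ? 227.23.245.72  path d0:H5→d1:-→d2:-→d3:-→d4:-→d5:-→d6:-→d7:-→d8:-→d9:H2  best=H2
  ? 235.32.126.48  path d0:H5→d1:-→d2:-→d3:-→d4:-→d5:-→d6:-→d7:-→d8:H1→d9:-→d10:-→d11:H0  best=H0
  + 227.17.214.0/24 (H5) depth=24
  ? 50.18.105.33  path d0:H5→d1:-  best=H5
  - 235.32.0.0/11 clear@11
  - 82.194.69.102/32 clear@32
  ? 73.34.12.165  path d0:H5→d1:-→d2:-→d3:-  best=H5
  ? 235.0.78.101  path d0:H5→d1:-→d2:-→d3:-→d4:-→d5:-→d6:-→d7:-→d8:H1→d9:-→d10:-  best=H1
  ? 227.17.214.79  path d0:H5→d1:-→d2:-→d3:-→d4:-→d5:-→d6:-→d7:-→d8:-→d9:H2→d10:-→d11:-→d12:-→d13:-→d14:-→d15:-→d16:-→d17:-→d18:-→d19:-→d20:-→d21:-→d22:-→d23:-→d24:H5  best=H5
  + 235.57.124.0/23 (H3) depth=23
  + 227.0.0.0/8 (H3) depth=8

== LOOKUPS ==
["H3","H2","H2","H2","H1","H0","H0","H2","H2","H0","H5","H5","H1","H5"]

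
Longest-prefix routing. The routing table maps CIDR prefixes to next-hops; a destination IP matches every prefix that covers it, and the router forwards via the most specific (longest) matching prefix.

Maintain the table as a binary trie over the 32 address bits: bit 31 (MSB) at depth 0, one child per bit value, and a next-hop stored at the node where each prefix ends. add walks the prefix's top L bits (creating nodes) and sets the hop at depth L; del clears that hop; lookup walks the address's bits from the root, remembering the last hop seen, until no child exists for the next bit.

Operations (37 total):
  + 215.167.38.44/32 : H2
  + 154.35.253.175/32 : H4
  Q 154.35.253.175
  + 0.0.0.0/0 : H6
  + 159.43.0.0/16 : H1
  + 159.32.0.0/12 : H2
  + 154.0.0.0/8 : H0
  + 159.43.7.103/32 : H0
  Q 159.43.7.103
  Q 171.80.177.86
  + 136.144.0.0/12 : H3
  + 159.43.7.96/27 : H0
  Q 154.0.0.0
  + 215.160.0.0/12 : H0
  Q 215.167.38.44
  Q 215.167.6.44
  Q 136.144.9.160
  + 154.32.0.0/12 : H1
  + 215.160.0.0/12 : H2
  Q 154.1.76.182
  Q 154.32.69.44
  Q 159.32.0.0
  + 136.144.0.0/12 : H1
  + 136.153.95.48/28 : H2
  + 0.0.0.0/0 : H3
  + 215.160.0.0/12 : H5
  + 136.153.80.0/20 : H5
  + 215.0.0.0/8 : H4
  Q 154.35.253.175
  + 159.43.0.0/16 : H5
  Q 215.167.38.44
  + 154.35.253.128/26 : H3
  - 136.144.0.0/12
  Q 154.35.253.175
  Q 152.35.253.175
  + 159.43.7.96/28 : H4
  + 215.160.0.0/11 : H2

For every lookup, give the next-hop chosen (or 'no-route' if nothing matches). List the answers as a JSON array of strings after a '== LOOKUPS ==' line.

Trace:
  add 215.167.38.44/32 -> H2 at depth 32
  add 154.35.253.175/32 -> H4 at depth 32
  ? 154.35.253.175  path d0:-→d1:-→d2:-→d3:-→d4:-→d5:-→d6:-→d7:-→d8:-→d9:-→d10:-→d11:-→d12:-→d13:-→d14:-→d15:-→d16:-→d17:-→d18:-→d19:-→d20:-→d21:-→d22:-→d23:-→d24:-→d25:-→d26:-→d27:-→d28:-→d29:-→d30:-→d31:-→d32:H4  best=H4
  add 0.0.0.0/0 -> H6 at depth 0
  add 159.43.0.0/16 -> H1 at depth 16
  add 159.32.0.0/12 -> H2 at depth 12
  add 154.0.0.0/8 -> H0 at depth 8
  add 159.43.7.103/32 -> H0 at depth 32
  ? 159.43.7.103  path d0:H6→d1:-→d2:-→d3:-→d4:-→d5:-→d6:-→d7:-→d8:-→d9:-→d10:-→d11:-→d12:H2→d13:-→d14:-→d15:-→d16:H1→d17:-→d18:-→d19:-→d20:-→d21:-→d22:-→d23:-→d24:-→d25:-→d26:-→d27:-→d28:-→d29:-→d30:-→d31:-→d32:H0  best=H0
  ? 171.80.177.86  path d0:H6→d1:-→d2:-  best=H6
  add 136.144.0.0/12 -> H3 at depth 12
  add 159.43.7.96/27 -> H0 at depth 27
  ? 154.0.0.0  path d0:H6→d1:-→d2:-→d3:-→d4:-→d5:-→d6:-→d7:-→d8:H0→d9:-→d10:-  best=H0
  add 215.160.0.0/12 -> H0 at depth 12
  ? 215.167.38.44  path d0:H6→d1:-→d2:-→d3:-→d4:-→d5:-→d6:-→d7:-→d8:-→d9:-→d10:-→d11:-→d12:H0→d13:-→d14:-→d15:-→d16:-→d17:-→d18:-→d19:-→d20:-→d21:-→d22:-→d23:-→d24:-→d25:-→d26:-→d27:-→d28:-→d29:-→d30:-→d31:-→d32:H2  best=H2
  ? 215.167.6.44  path d0:H6→d1:-→d2:-→d3:-→d4:-→d5:-→d6:-→d7:-→d8:-→d9:-→d10:-→d11:-→d12:H0→d13:-→d14:-→d15:-→d16:-→d17:-→d18:-  best=H0
  ? 136.144.9.160  path d0:H6→d1:-→d2:-→d3:-→d4:-→d5:-→d6:-→d7:-→d8:-→d9:-→d10:-→d11:-→d12:H3  best=H3
  add 154.32.0.0/12 -> H1 at depth 12
  add 215.160.0.0/12 -> H2 at depth 12
  ? 154.1.76.182  path d0:H6→d1:-→d2:-→d3:-→d4:-→d5:-→d6:-→d7:-→d8:H0→d9:-→d10:-  best=H0
  ? 154.32.69.44  path d0:H6→d1:-→d2:-→d3:-→d4:-→d5:-→d6:-→d7:-→d8:H0→d9:-→d10:-→d11:-→d12:H1→d13:-→d14:-  best=H1
  ? 159.32.0.0  path d0:H6→d1:-→d2:-→d3:-→d4:-→d5:-→d6:-→d7:-→d8:-→d9:-→d10:-→d11:-→d12:H2  best=H2
  add 136.144.0.0/12 -> H1 at depth 12
  add 136.153.95.48/28 -> H2 at depth 28
  add 0.0.0.0/0 -> H3 at depth 0
  add 215.160.0.0/12 -> H5 at depth 12
  add 136.153.80.0/20 -> H5 at depth 20
  add 215.0.0.0/8 -> H4 at depth 8
  ? 154.35.253.175  path d0:H3→d1:-→d2:-→d3:-→d4:-→d5:-→d6:-→d7:-→d8:H0→d9:-→d10:-→d11:-→d12:H1→d13:-→d14:-→d15:-→d16:-→d17:-→d18:-→d19:-→d20:-→d21:-→d22:-→d23:-→d24:-→d25:-→d26:-→d27:-→d28:-→d29:-→d30:-→d31:-→d32:H4  best=H4
  add 159.43.0.0/16 -> H5 at depth 16
  ? 215.167.38.44  path d0:H3→d1:-→d2:-→d3:-→d4:-→d5:-→d6:-→d7:-→d8:H4→d9:-→d10:-→d11:-→d12:H5→d13:-→d14:-→d15:-→d16:-→d17:-→d18:-→d19:-→d20:-→d21:-→d22:-→d23:-→d24:-→d25:-→d26:-→d27:-→d28:-→d29:-→d30:-→d31:-→d32:H2  best=H2
  add 154.35.253.128/26 -> H3 at depth 26
  del 136.144.0.0/12 (clear depth 12)
  ? 154.35.253.175  path d0:H3→d1:-→d2:-→d3:-→d4:-→d5:-→d6:-→d7:-→d8:H0→d9:-→d10:-→d11:-→d12:H1→d13:-→d14:-→d15:-→d16:-→d17:-→d18:-→d19:-→d20:-→d21:-→d22:-→d23:-→d24:-→d25:-→d26:H3→d27:-→d28:-→d29:-→d30:-→d31:-→d32:H4  best=H4
  ? 152.35.253.175  path d0:H3→d1:-→d2:-→d3:-→d4:-→d5:-→d6:-  best=H3
  add 159.43.7.96/28 -> H4 at depth 28
  add 215.160.0.0/11 -> H2 at depth 11

== LOOKUPS ==
["H4","H0","H6","H0","H2","H0","H3","H0","H1","H2","H4","H2","H4","H3"]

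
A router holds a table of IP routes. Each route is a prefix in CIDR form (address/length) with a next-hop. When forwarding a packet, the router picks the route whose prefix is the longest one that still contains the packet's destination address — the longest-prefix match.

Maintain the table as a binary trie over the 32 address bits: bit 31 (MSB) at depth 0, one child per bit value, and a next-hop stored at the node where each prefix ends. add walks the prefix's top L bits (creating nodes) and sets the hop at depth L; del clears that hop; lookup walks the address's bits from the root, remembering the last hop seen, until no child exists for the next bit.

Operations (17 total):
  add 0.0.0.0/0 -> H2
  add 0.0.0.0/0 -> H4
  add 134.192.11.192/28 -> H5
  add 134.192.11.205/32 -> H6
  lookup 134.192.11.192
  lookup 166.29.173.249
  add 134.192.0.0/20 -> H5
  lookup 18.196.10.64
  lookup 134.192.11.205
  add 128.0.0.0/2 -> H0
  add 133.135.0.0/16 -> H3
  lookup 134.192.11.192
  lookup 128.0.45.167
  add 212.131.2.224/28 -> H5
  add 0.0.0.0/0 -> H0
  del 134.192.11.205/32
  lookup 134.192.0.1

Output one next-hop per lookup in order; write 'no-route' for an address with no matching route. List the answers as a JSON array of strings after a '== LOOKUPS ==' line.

Trace:
  + 0.0.0.0/0 (H2) depth=0
  + 0.0.0.0/0 (H4) depth=0
  + 134.192.11.192/28 (H5) depth=28
  + 134.192.11.205/32 (H6) depth=32
  Q 134.192.11.192: descend 1000011011000000000010111100 ; hops seen [H4,H5] ; pick H5
  Q 166.29.173.249: descend 10 ; hops seen [H4] ; pick H4
  + 134.192.0.0/20 (H5) depth=20
  Q 18.196.10.64: descend ε ; hops seen [H4] ; pick H4
  Q 134.192.11.205: descend 10000110110000000000101111001101 ; hops seen [H4,H5,H5,H6] ; pick H6
  + 128.0.0.0/2 (H0) depth=2
  + 133.135.0.0/16 (H3) depth=16
  Q 134.192.11.192: descend 1000011011000000000010111100 ; hops seen [H4,H0,H5,H5] ; pick H5
  Q 128.0.45.167: descend 10000 ; hops seen [H4,H0] ; pick H0
  + 212.131.2.224/28 (H5) depth=28
  + 0.0.0.0/0 (H0) depth=0
  - 134.192.11.205/32 clear@32
  Q 134.192.0.1: descend 10000110110000000000 ; hops seen [H0,H0,H5] ; pick H5

== LOOKUPS ==
["H5","H4","H4","H6","H5","H0","H5"]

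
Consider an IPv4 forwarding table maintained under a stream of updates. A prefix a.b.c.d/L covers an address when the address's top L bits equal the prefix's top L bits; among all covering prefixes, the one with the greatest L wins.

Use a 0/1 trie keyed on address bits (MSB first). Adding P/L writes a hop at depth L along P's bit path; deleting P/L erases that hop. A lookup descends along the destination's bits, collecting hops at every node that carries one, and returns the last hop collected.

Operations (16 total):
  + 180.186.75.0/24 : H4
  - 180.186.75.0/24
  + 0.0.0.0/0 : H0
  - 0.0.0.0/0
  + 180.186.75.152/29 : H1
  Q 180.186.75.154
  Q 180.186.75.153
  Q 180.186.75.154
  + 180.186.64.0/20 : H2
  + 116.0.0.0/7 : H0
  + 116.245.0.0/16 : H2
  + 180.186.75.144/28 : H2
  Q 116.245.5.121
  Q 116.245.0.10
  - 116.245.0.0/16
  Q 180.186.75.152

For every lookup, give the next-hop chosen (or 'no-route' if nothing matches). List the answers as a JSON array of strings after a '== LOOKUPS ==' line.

Trace:
  + 180.186.75.0/24 (H4) depth=24
  del 180.186.75.0/24 (clear depth 24)
  + 0.0.0.0/0 (H0) depth=0
  del 0.0.0.0/0 (clear depth 0)
  + 180.186.75.152/29 (H1) depth=29
  ? 180.186.75.154  path d0:-→d1:-→d2:-→d3:-→d4:-→d5:-→d6:-→d7:-→d8:-→d9:-→d10:-→d11:-→d12:-→d13:-→d14:-→d15:-→d16:-→d17:-→d18:-→d19:-→d20:-→d21:-→d22:-→d23:-→d24:-→d25:-→d26:-→d27:-→d28:-→d29:H1  best=H1
  ? 180.186.75.153  path d0:-→d1:-→d2:-→d3:-→d4:-→d5:-→d6:-→d7:-→d8:-→d9:-→d10:-→d11:-→d12:-→d13:-→d14:-→d15:-→d16:-→d17:-→d18:-→d19:-→d20:-→d21:-→d22:-→d23:-→d24:-→d25:-→d26:-→d27:-→d28:-→d29:H1  best=H1
  ? 180.186.75.154  path d0:-→d1:-→d2:-→d3:-→d4:-→d5:-→d6:-→d7:-→d8:-→d9:-→d10:-→d11:-→d12:-→d13:-→d14:-→d15:-→d16:-→d17:-→d18:-→d19:-→d20:-→d21:-→d22:-→d23:-→d24:-→d25:-→d26:-→d27:-→d28:-→d29:H1  best=H1
  + 180.186.64.0/20 (H2) depth=20
  + 116.0.0.0/7 (H0) depth=7
  + 116.245.0.0/16 (H2) depth=16
  + 180.186.75.144/28 (H2) depth=28
  ? 116.245.5.121  path d0:-→d1:-→d2:-→d3:-→d4:-→d5:-→d6:-→d7:H0→d8:-→d9:-→d10:-→d11:-→d12:-→d13:-→d14:-→d15:-→d16:H2  best=H2
  ? 116.245.0.10  path d0:-→d1:-→d2:-→d3:-→d4:-→d5:-→d6:-→d7:H0→d8:-→d9:-→d10:-→d11:-→d12:-→d13:-→d14:-→d15:-→d16:H2  best=H2
  del 116.245.0.0/16 (clear depth 16)
  ? 180.186.75.152  path d0:-→d1:-→d2:-→d3:-→d4:-→d5:-→d6:-→d7:-→d8:-→d9:-→d10:-→d11:-→d12:-→d13:-→d14:-→d15:-→d16:-→d17:-→d18:-→d19:-→d20:H2→d21:-→d22:-→d23:-→d24:-→d25:-→d26:-→d27:-→d28:H2→d29:H1  best=H1

== LOOKUPS ==
["H1","H1","H1","H2","H2","H1"]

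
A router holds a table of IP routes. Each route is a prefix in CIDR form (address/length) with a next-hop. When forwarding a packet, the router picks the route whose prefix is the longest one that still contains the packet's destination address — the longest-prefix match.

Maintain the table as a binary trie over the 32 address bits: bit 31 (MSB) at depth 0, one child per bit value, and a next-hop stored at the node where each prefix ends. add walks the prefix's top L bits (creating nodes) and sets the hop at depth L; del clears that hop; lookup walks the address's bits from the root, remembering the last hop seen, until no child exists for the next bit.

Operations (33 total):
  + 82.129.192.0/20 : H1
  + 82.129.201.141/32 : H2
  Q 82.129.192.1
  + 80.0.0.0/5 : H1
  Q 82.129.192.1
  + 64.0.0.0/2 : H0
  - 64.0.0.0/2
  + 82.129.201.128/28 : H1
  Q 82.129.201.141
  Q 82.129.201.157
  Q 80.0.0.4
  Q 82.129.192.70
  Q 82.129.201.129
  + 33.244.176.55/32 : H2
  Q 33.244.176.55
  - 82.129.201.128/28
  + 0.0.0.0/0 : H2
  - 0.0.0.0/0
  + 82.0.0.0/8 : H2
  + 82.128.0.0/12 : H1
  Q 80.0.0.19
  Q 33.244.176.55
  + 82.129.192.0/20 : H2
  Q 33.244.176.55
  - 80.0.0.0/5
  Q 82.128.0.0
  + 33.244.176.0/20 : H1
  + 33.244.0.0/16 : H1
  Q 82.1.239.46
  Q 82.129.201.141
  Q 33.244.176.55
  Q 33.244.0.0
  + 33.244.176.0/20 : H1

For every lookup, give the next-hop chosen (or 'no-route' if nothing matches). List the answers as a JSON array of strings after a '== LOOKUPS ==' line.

Trace:
  add 82.129.192.0/20 -> H1 at depth 20
  add 82.129.201.141/32 -> H2 at depth 32
  Q 82.129.192.1: descend 01010010100000011100 ; hops seen [H1] ; pick H1
  add 80.0.0.0/5 -> H1 at depth 5
  Q 82.129.192.1: descend 01010010100000011100 ; hops seen [H1,H1] ; pick H1
  add 64.0.0.0/2 -> H0 at depth 2
  del 64.0.0.0/2 (clear depth 2)
  add 82.129.201.128/28 -> H1 at depth 28
  Q 82.129.201.141: descend 01010010100000011100100110001101 ; hops seen [H1,H1,H1,H2] ; pick H2
  Q 82.129.201.157: descend 010100101000000111001001100 ; hops seen [H1,H1] ; pick H1
  Q 80.0.0.4: descend 010100 ; hops seen [H1] ; pick H1
  Q 82.129.192.70: descend 01010010100000011100 ; hops seen [H1,H1] ; pick H1
  Q 82.129.201.129: descend 0101001010000001110010011000 ; hops seen [H1,H1,H1] ; pick H1
  add 33.244.176.55/32 -> H2 at depth 32
  Q 33.244.176.55: descend 00100001111101001011000000110111 ; hops seen [H2] ; pick H2
  del 82.129.201.128/28 (clear depth 28)
  add 0.0.0.0/0 -> H2 at depth 0
  del 0.0.0.0/0 (clear depth 0)
  add 82.0.0.0/8 -> H2 at depth 8
  add 82.128.0.0/12 -> H1 at depth 12
  Q 80.0.0.19: descend 010100 ; hops seen [H1] ; pick H1
  Q 33.244.176.55: descend 00100001111101001011000000110111 ; hops seen [H2] ; pick H2
  add 82.129.192.0/20 -> H2 at depth 20
  Q 33.244.176.55: descend 00100001111101001011000000110111 ; hops seen [H2] ; pick H2
  del 80.0.0.0/5 (clear depth 5)
  Q 82.128.0.0: descend 010100101000000 ; hops seen [H2,H1] ; pick H1
  add 33.244.176.0/20 -> H1 at depth 20
  add 33.244.0.0/16 -> H1 at depth 16
  Q 82.1.239.46: descend 01010010 ; hops seen [H2] ; pick H2
  Q 82.129.201.141: descend 01010010100000011100100110001101 ; hops seen [H2,H1,H2,H2] ; pick H2
  Q 33.244.176.55: descend 00100001111101001011000000110111 ; hops seen [H1,H1,H2] ; pick H2
  Q 33.244.0.0: descend 0010000111110100 ; hops seen [H1] ; pick H1
  add 33.244.176.0/20 -> H1 at depth 20

== LOOKUPS ==
["H1","H1","H2","H1","H1","H1","H1","H2","H1","H2","H2","H1","H2","H2","H2","H1"]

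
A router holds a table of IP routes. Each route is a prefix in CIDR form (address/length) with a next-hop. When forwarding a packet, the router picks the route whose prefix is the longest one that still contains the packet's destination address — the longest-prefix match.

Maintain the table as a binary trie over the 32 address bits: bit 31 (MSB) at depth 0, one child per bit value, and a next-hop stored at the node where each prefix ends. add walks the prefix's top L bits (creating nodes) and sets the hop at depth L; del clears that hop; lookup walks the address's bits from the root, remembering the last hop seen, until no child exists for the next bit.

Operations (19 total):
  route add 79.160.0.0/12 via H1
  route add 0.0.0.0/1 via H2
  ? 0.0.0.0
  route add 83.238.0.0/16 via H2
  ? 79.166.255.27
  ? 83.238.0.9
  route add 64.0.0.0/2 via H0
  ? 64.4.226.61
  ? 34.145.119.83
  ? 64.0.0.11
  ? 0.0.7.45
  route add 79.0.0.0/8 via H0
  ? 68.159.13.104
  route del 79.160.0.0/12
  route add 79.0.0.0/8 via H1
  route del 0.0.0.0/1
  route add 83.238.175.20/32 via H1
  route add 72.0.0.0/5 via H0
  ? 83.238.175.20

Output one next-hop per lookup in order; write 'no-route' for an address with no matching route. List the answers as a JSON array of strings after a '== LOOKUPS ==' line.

Process each operation:
  + 79.160.0.0/12 (H1) depth=12
  + 0.0.0.0/1 (H2) depth=1
  Q 0.0.0.0: descend 0 ; hops seen [H2] ; pick H2
  + 83.238.0.0/16 (H2) depth=16
  Q 79.166.255.27: descend 010011111010 ; hops seen [H2,H1] ; pick H1
  Q 83.238.0.9: descend 0101001111101110 ; hops seen [H2,H2] ; pick H2
  + 64.0.0.0/2 (H0) depth=2
  Q 64.4.226.61: descend 0100 ; hops seen [H2,H0] ; pick H0
  Q 34.145.119.83: descend 0 ; hops seen [H2] ; pick H2
  Q 64.0.0.11: descend 0100 ; hops seen [H2,H0] ; pick H0
  Q 0.0.7.45: descend 0 ; hops seen [H2] ; pick H2
  + 79.0.0.0/8 (H0) depth=8
  Q 68.159.13.104: descend 0100 ; hops seen [H2,H0] ; pick H0
  del 79.160.0.0/12 (clear depth 12)
  + 79.0.0.0/8 (H1) depth=8
  del 0.0.0.0/1 (clear depth 1)
  + 83.238.175.20/32 (H1) depth=32
  + 72.0.0.0/5 (H0) depth=5
  Q 83.238.175.20: descend 01010011111011101010111100010100 ; hops seen [H0,H2,H1] ; pick H1

== LOOKUPS ==
["H2","H1","H2","H0","H2","H0","H2","H0","H1"]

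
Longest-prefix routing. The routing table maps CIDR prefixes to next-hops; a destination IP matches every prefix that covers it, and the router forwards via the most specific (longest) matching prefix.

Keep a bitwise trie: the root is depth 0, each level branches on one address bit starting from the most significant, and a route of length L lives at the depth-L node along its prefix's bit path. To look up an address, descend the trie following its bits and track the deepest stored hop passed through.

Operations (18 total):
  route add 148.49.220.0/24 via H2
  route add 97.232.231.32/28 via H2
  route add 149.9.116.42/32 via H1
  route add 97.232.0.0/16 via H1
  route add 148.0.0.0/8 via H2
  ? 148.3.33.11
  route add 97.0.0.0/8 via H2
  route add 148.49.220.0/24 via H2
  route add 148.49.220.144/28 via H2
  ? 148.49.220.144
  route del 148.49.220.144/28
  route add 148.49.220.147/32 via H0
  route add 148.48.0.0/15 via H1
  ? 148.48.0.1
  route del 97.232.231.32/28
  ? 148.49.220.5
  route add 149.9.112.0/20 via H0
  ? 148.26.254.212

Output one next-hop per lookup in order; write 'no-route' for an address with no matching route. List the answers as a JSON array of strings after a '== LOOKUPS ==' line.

Trace:
  + 148.49.220.0/24 (H2) depth=24
  + 97.232.231.32/28 (H2) depth=28
  + 149.9.116.42/32 (H1) depth=32
  + 97.232.0.0/16 (H1) depth=16
  + 148.0.0.0/8 (H2) depth=8
  lookup 148.3.33.11: bits 1001010000 walk d0:-→d1:-→d2:-→d3:-→d4:-→d5:-→d6:-→d7:-→d8:H2→d9:-→d10:- -> H2
  + 97.0.0.0/8 (H2) depth=8
  + 148.49.220.0/24 (H2) depth=24
  + 148.49.220.144/28 (H2) depth=28
  lookup 148.49.220.144: bits 1001010000110001110111001001 walk d0:-→d1:-→d2:-→d3:-→d4:-→d5:-→d6:-→d7:-→d8:H2→d9:-→d10:-→d11:-→d12:-→d13:-→d14:-→d15:-→d16:-→d17:-→d18:-→d19:-→d20:-→d21:-→d22:-→d23:-→d24:H2→d25:-→d26:-→d27:-→d28:H2 -> H2
  del 148.49.220.144/28 (clear depth 28)
  + 148.49.220.147/32 (H0) depth=32
  + 148.48.0.0/15 (H1) depth=15
  lookup 148.48.0.1: bits 100101000011000 walk d0:-→d1:-→d2:-→d3:-→d4:-→d5:-→d6:-→d7:-→d8:H2→d9:-→d10:-→d11:-→d12:-→d13:-→d14:-→d15:H1 -> H1
  del 97.232.231.32/28 (clear depth 28)
  lookup 148.49.220.5: bits 100101000011000111011100 walk d0:-→d1:-→d2:-→d3:-→d4:-→d5:-→d6:-→d7:-→d8:H2→d9:-→d10:-→d11:-→d12:-→d13:-→d14:-→d15:H1→d16:-→d17:-→d18:-→d19:-→d20:-→d21:-→d22:-→d23:-→d24:H2 -> H2
  + 149.9.112.0/20 (H0) depth=20
  lookup 148.26.254.212: bits 1001010000 walk d0:-→d1:-→d2:-→d3:-→d4:-→d5:-→d6:-→d7:-→d8:H2→d9:-→d10:- -> H2

== LOOKUPS ==
["H2","H2","H1","H2","H2"]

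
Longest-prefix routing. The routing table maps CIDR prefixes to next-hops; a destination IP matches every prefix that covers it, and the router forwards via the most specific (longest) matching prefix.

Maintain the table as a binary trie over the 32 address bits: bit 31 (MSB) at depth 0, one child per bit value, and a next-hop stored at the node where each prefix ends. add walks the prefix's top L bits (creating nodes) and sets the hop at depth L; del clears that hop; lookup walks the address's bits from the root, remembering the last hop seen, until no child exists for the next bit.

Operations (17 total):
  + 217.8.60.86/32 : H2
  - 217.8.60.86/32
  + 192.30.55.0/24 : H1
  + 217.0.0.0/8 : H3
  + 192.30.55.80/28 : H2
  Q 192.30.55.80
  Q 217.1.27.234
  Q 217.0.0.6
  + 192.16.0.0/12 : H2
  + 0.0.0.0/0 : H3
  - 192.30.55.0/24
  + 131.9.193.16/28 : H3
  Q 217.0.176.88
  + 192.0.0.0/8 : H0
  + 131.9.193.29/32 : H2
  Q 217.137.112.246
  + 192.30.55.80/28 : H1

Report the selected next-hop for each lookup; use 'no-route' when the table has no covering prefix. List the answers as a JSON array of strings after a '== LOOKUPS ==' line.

Apply in order:
  add 217.8.60.86/32 -> H2 at depth 32
  del 217.8.60.86/32 (clear depth 32)
  add 192.30.55.0/24 -> H1 at depth 24
  add 217.0.0.0/8 -> H3 at depth 8
  add 192.30.55.80/28 -> H2 at depth 28
  Q 192.30.55.80: descend 1100000000011110001101110101 ; hops seen [H1,H2] ; pick H2
  Q 217.1.27.234: descend 110110010000 ; hops seen [H3] ; pick H3
  Q 217.0.0.6: descend 110110010000 ; hops seen [H3] ; pick H3
  add 192.16.0.0/12 -> H2 at depth 12
  add 0.0.0.0/0 -> H3 at depth 0
  del 192.30.55.0/24 (clear depth 24)
  add 131.9.193.16/28 -> H3 at depth 28
  Q 217.0.176.88: descend 110110010000 ; hops seen [H3,H3] ; pick H3
  add 192.0.0.0/8 -> H0 at depth 8
  add 131.9.193.29/32 -> H2 at depth 32
  Q 217.137.112.246: descend 11011001 ; hops seen [H3,H3] ; pick H3
  add 192.30.55.80/28 -> H1 at depth 28

== LOOKUPS ==
["H2","H3","H3","H3","H3"]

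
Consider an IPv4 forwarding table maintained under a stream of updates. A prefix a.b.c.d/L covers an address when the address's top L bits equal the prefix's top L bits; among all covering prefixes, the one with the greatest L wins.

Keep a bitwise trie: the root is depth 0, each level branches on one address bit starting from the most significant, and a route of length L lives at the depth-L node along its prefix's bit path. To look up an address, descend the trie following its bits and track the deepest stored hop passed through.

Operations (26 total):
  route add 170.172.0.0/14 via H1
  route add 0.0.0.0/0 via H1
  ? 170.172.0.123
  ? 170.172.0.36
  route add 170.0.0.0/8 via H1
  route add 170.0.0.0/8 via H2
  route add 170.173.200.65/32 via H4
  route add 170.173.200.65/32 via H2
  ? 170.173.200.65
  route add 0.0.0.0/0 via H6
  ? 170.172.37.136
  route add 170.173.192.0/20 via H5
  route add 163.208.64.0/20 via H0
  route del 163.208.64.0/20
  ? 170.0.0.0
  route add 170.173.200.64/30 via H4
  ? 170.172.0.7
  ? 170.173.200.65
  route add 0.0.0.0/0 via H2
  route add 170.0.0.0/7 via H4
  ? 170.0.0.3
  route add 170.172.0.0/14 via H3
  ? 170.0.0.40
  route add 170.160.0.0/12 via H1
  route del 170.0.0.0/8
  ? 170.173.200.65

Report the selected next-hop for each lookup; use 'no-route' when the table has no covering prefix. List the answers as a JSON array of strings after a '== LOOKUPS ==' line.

Trace:
  add 170.172.0.0/14 -> H1 at depth 14
  add 0.0.0.0/0 -> H1 at depth 0
  Q 170.172.0.123: descend 10101010101011 ; hops seen [H1,H1] ; pick H1
  Q 170.172.0.36: descend 10101010101011 ; hops seen [H1,H1] ; pick H1
  add 170.0.0.0/8 -> H1 at depth 8
  add 170.0.0.0/8 -> H2 at depth 8
  add 170.173.200.65/32 -> H4 at depth 32
  add 170.173.200.65/32 -> H2 at depth 32
  Q 170.173.200.65: descend 10101010101011011100100001000001 ; hops seen [H1,H2,H1,H2] ; pick H2
  add 0.0.0.0/0 -> H6 at depth 0
  Q 170.172.37.136: descend 101010101010110 ; hops seen [H6,H2,H1] ; pick H1
  add 170.173.192.0/20 -> H5 at depth 20
  add 163.208.64.0/20 -> H0 at depth 20
  del 163.208.64.0/20 (clear depth 20)
  Q 170.0.0.0: descend 10101010 ; hops seen [H6,H2] ; pick H2
  add 170.173.200.64/30 -> H4 at depth 30
  Q 170.172.0.7: descend 101010101010110 ; hops seen [H6,H2,H1] ; pick H1
  Q 170.173.200.65: descend 10101010101011011100100001000001 ; hops seen [H6,H2,H1,H5,H4,H2] ; pick H2
  add 0.0.0.0/0 -> H2 at depth 0
  add 170.0.0.0/7 -> H4 at depth 7
  Q 170.0.0.3: descend 10101010 ; hops seen [H2,H4,H2] ; pick H2
  add 170.172.0.0/14 -> H3 at depth 14
  Q 170.0.0.40: descend 10101010 ; hops seen [H2,H4,H2] ; pick H2
  add 170.160.0.0/12 -> H1 at depth 12
  del 170.0.0.0/8 (clear depth 8)
  Q 170.173.200.65: descend 10101010101011011100100001000001 ; hops seen [H2,H4,H1,H3,H5,H4,H2] ; pick H2

== LOOKUPS ==
["H1","H1","H2","H1","H2","H1","H2","H2","H2","H2"]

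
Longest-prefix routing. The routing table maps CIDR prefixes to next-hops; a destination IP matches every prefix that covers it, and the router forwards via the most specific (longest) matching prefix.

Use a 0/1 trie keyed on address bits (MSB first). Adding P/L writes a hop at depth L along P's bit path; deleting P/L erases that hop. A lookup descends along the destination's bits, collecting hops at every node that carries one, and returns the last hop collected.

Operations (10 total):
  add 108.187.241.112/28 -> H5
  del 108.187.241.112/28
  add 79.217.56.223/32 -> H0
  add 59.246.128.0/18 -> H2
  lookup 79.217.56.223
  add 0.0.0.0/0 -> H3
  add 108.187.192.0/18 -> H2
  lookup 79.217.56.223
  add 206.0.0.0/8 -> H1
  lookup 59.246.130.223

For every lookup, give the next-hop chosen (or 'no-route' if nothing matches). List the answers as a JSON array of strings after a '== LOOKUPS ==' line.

Apply in order:
  + 108.187.241.112/28 (H5) depth=28
  - 108.187.241.112/28 clear@28
  + 79.217.56.223/32 (H0) depth=32
  + 59.246.128.0/18 (H2) depth=18
  Q 79.217.56.223: descend 01001111110110010011100011011111 ; hops seen [H0] ; pick H0
  + 0.0.0.0/0 (H3) depth=0
  + 108.187.192.0/18 (H2) depth=18
  Q 79.217.56.223: descend 01001111110110010011100011011111 ; hops seen [H3,H0] ; pick H0
  + 206.0.0.0/8 (H1) depth=8
  Q 59.246.130.223: descend 001110111111011010 ; hops seen [H3,H2] ; pick H2

== LOOKUPS ==
["H0","H0","H2"]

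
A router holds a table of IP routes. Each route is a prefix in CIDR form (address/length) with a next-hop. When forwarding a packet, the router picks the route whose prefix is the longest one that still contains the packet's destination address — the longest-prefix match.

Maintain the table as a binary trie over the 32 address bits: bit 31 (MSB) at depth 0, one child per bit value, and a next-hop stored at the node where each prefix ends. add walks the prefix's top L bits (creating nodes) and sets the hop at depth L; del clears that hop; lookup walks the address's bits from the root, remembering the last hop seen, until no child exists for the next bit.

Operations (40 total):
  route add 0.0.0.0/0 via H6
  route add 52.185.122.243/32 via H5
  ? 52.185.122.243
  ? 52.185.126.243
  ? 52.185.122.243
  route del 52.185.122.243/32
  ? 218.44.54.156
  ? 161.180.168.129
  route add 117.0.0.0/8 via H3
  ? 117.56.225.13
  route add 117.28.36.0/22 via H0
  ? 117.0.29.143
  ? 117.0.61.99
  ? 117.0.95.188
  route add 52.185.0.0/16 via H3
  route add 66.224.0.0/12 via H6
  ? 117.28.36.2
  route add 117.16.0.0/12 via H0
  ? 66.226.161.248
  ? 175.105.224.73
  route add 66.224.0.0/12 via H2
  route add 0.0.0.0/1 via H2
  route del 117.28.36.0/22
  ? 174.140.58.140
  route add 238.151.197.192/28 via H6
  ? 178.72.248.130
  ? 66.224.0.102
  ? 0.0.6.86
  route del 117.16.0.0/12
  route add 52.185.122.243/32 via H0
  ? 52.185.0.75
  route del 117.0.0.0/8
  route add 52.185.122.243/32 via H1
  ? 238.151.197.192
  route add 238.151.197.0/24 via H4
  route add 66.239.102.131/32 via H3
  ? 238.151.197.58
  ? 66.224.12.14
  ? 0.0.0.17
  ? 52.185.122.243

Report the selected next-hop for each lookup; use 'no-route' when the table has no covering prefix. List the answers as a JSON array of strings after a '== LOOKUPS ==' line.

Trace:
  add 0.0.0.0/0 -> H6 at depth 0
  add 52.185.122.243/32 -> H5 at depth 32
  ? 52.185.122.243  path d0:H6→d1:-→d2:-→d3:-→d4:-→d5:-→d6:-→d7:-→d8:-→d9:-→d10:-→d11:-→d12:-→d13:-→d14:-→d15:-→d16:-→d17:-→d18:-→d19:-→d20:-→d21:-→d22:-→d23:-→d24:-→d25:-→d26:-→d27:-→d28:-→d29:-→d30:-→d31:-→d32:H5  best=H5
  ? 52.185.126.243  path d0:H6→d1:-→d2:-→d3:-→d4:-→d5:-→d6:-→d7:-→d8:-→d9:-→d10:-→d11:-→d12:-→d13:-→d14:-→d15:-→d16:-→d17:-→d18:-→d19:-→d20:-→d21:-  best=H6
  ? 52.185.122.243  path d0:H6→d1:-→d2:-→d3:-→d4:-→d5:-→d6:-→d7:-→d8:-→d9:-→d10:-→d11:-→d12:-→d13:-→d14:-→d15:-→d16:-→d17:-→d18:-→d19:-→d20:-→d21:-→d22:-→d23:-→d24:-→d25:-→d26:-→d27:-→d28:-→d29:-→d30:-→d31:-→d32:H5  best=H5
  - 52.185.122.243/32 clear@32
  ? 218.44.54.156  path d0:H6  best=H6
  ? 161.180.168.129  path d0:H6  best=H6
  add 117.0.0.0/8 -> H3 at depth 8
  ? 117.56.225.13  path d0:H6→d1:-→d2:-→d3:-→d4:-→d5:-→d6:-→d7:-→d8:H3  best=H3
  add 117.28.36.0/22 -> H0 at depth 22
  ? 117.0.29.143  path d0:H6→d1:-→d2:-→d3:-→d4:-→d5:-→d6:-→d7:-→d8:H3→d9:-→d10:-→d11:-  best=H3
  ? 117.0.61.99  path d0:H6→d1:-→d2:-→d3:-→d4:-→d5:-→d6:-→d7:-→d8:H3→d9:-→d10:-→d11:-  best=H3
  ? 117.0.95.188  path d0:H6→d1:-→d2:-→d3:-→d4:-→d5:-→d6:-→d7:-→d8:H3→d9:-→d10:-→d11:-  best=H3
  add 52.185.0.0/16 -> H3 at depth 16
  add 66.224.0.0/12 -> H6 at depth 12
  ? 117.28.36.2  path d0:H6→d1:-→d2:-→d3:-→d4:-→d5:-→d6:-→d7:-→d8:H3→d9:-→d10:-→d11:-→d12:-→d13:-→d14:-→d15:-→d16:-→d17:-→d18:-→d19:-→d20:-→d21:-→d22:H0  best=H0
  add 117.16.0.0/12 -> H0 at depth 12
  ? 66.226.161.248  path d0:H6→d1:-→d2:-→d3:-→d4:-→d5:-→d6:-→d7:-→d8:-→d9:-→d10:-→d11:-→d12:H6  best=H6
  ? 175.105.224.73  path d0:H6  best=H6
  add 66.224.0.0/12 -> H2 at depth 12
  add 0.0.0.0/1 -> H2 at depth 1
  - 117.28.36.0/22 clear@22
  ? 174.140.58.140  path d0:H6  best=H6
  add 238.151.197.192/28 -> H6 at depth 28
  ? 178.72.248.130  path d0:H6→d1:-  best=H6
  ? 66.224.0.102  path d0:H6→d1:H2→d2:-→d3:-→d4:-→d5:-→d6:-→d7:-→d8:-→d9:-→d10:-→d11:-→d12:H2  best=H2
  ? 0.0.6.86  path d0:H6→d1:H2→d2:-  best=H2
  - 117.16.0.0/12 clear@12
  add 52.185.122.243/32 -> H0 at depth 32
  ? 52.185.0.75  path d0:H6→d1:H2→d2:-→d3:-→d4:-→d5:-→d6:-→d7:-→d8:-→d9:-→d10:-→d11:-→d12:-→d13:-→d14:-→d15:-→d16:H3→d17:-  best=H3
  - 117.0.0.0/8 clear@8
  add 52.185.122.243/32 -> H1 at depth 32
  ? 238.151.197.192  path d0:H6→d1:-→d2:-→d3:-→d4:-→d5:-→d6:-→d7:-→d8:-→d9:-→d10:-→d11:-→d12:-→d13:-→d14:-→d15:-→d16:-→d17:-→d18:-→d19:-→d20:-→d21:-→d22:-→d23:-→d24:-→d25:-→d26:-→d27:-→d28:H6  best=H6
  add 238.151.197.0/24 -> H4 at depth 24
  add 66.239.102.131/32 -> H3 at depth 32
  ? 238.151.197.58  path d0:H6→d1:-→d2:-→d3:-→d4:-→d5:-→d6:-→d7:-→d8:-→d9:-→d10:-→d11:-→d12:-→d13:-→d14:-→d15:-→d16:-→d17:-→d18:-→d19:-→d20:-→d21:-→d22:-→d23:-→d24:H4  best=H4
  ? 66.224.12.14  path d0:H6→d1:H2→d2:-→d3:-→d4:-→d5:-→d6:-→d7:-→d8:-→d9:-→d10:-→d11:-→d12:H2  best=H2
  ? 0.0.0.17  path d0:H6→d1:H2→d2:-  best=H2
  ? 52.185.122.243  path d0:H6→d1:H2→d2:-→d3:-→d4:-→d5:-→d6:-→d7:-→d8:-→d9:-→d10:-→d11:-→d12:-→d13:-→d14:-→d15:-→d16:H3→d17:-→d18:-→d19:-→d20:-→d21:-→d22:-→d23:-→d24:-→d25:-→d26:-→d27:-→d28:-→d29:-→d30:-→d31:-→d32:H1  best=H1

== LOOKUPS ==
["H5","H6","H5","H6","H6","H3","H3","H3","H3","H0","H6","H6","H6","H6","H2","H2","H3","H6","H4","H2","H2","H1"]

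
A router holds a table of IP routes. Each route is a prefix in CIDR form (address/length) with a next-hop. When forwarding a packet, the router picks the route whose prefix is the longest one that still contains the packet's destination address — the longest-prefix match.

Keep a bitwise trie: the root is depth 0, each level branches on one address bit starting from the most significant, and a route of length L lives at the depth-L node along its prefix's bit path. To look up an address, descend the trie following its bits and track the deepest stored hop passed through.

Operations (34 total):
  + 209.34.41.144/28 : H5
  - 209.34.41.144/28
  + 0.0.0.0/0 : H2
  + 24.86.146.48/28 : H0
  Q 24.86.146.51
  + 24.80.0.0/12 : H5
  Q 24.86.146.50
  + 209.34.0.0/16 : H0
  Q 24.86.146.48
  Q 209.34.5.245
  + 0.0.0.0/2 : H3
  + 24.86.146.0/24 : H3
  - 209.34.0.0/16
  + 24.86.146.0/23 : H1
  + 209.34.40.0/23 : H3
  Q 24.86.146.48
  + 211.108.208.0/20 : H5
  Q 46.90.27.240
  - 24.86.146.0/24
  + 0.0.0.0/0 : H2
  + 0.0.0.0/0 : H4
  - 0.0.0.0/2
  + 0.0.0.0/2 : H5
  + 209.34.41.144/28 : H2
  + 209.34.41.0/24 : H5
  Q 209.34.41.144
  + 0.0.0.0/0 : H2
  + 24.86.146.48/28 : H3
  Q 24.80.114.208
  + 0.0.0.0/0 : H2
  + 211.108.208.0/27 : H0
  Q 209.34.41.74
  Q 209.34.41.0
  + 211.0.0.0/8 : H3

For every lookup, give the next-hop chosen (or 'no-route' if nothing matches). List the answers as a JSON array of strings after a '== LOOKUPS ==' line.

Trace:
  + 209.34.41.144/28 (H5) depth=28
  - 209.34.41.144/28 clear@28
  + 0.0.0.0/0 (H2) depth=0
  + 24.86.146.48/28 (H0) depth=28
  lookup 24.86.146.51: bits 0001100001010110100100100011 walk d0:H2→d1:-→d2:-→d3:-→d4:-→d5:-→d6:-→d7:-→d8:-→d9:-→d10:-→d11:-→d12:-→d13:-→d14:-→d15:-→d16:-→d17:-→d18:-→d19:-→d20:-→d21:-→d22:-→d23:-→d24:-→d25:-→d26:-→d27:-→d28:H0 -> H0
  + 24.80.0.0/12 (H5) depth=12
  lookup 24.86.146.50: bits 0001100001010110100100100011 walk d0:H2→d1:-→d2:-→d3:-→d4:-→d5:-→d6:-→d7:-→d8:-→d9:-→d10:-→d11:-→d12:H5→d13:-→d14:-→d15:-→d16:-→d17:-→d18:-→d19:-→d20:-→d21:-→d22:-→d23:-→d24:-→d25:-→d26:-→d27:-→d28:H0 -> H0
  + 209.34.0.0/16 (H0) depth=16
  lookup 24.86.146.48: bits 0001100001010110100100100011 walk d0:H2→d1:-→d2:-→d3:-→d4:-→d5:-→d6:-→d7:-→d8:-→d9:-→d10:-→d11:-→d12:H5→d13:-→d14:-→d15:-→d16:-→d17:-→d18:-→d19:-→d20:-→d21:-→d22:-→d23:-→d24:-→d25:-→d26:-→d27:-→d28:H0 -> H0
  lookup 209.34.5.245: bits 110100010010001000 walk d0:H2→d1:-→d2:-→d3:-→d4:-→d5:-→d6:-→d7:-→d8:-→d9:-→d10:-→d11:-→d12:-→d13:-→d14:-→d15:-→d16:H0→d17:-→d18:- -> H0
  + 0.0.0.0/2 (H3) depth=2
  + 24.86.146.0/24 (H3) depth=24
  - 209.34.0.0/16 clear@16
  + 24.86.146.0/23 (H1) depth=23
  + 209.34.40.0/23 (H3) depth=23
  lookup 24.86.146.48: bits 0001100001010110100100100011 walk d0:H2→d1:-→d2:H3→d3:-→d4:-→d5:-→d6:-→d7:-→d8:-→d9:-→d10:-→d11:-→d12:H5→d13:-→d14:-→d15:-→d16:-→d17:-→d18:-→d19:-→d20:-→d21:-→d22:-→d23:H1→d24:H3→d25:-→d26:-→d27:-→d28:H0 -> H0
  + 211.108.208.0/20 (H5) depth=20
  lookup 46.90.27.240: bits 00 walk d0:H2→d1:-→d2:H3 -> H3
  - 24.86.146.0/24 clear@24
  + 0.0.0.0/0 (H2) depth=0
  + 0.0.0.0/0 (H4) depth=0
  - 0.0.0.0/2 clear@2
  + 0.0.0.0/2 (H5) depth=2
  + 209.34.41.144/28 (H2) depth=28
  + 209.34.41.0/24 (H5) depth=24
  lookup 209.34.41.144: bits 1101000100100010001010011001 walk d0:H4→d1:-→d2:-→d3:-→d4:-→d5:-→d6:-→d7:-→d8:-→d9:-→d10:-→d11:-→d12:-→d13:-→d14:-→d15:-→d16:-→d17:-→d18:-→d19:-→d20:-→d21:-→d22:-→d23:H3→d24:H5→d25:-→d26:-→d27:-→d28:H2 -> H2
  + 0.0.0.0/0 (H2) depth=0
  + 24.86.146.48/28 (H3) depth=28
  lookup 24.80.114.208: bits 0001100001010 walk d0:H2→d1:-→d2:H5→d3:-→d4:-→d5:-→d6:-→d7:-→d8:-→d9:-→d10:-→d11:-→d12:H5→d13:- -> H5
  + 0.0.0.0/0 (H2) depth=0
  + 211.108.208.0/27 (H0) depth=27
  lookup 209.34.41.74: bits 110100010010001000101001 walk d0:H2→d1:-→d2:-→d3:-→d4:-→d5:-→d6:-→d7:-→d8:-→d9:-→d10:-→d11:-→d12:-→d13:-→d14:-→d15:-→d16:-→d17:-→d18:-→d19:-→d20:-→d21:-→d22:-→d23:H3→d24:H5 -> H5
  lookup 209.34.41.0: bits 110100010010001000101001 walk d0:H2→d1:-→d2:-→d3:-→d4:-→d5:-→d6:-→d7:-→d8:-→d9:-→d10:-→d11:-→d12:-→d13:-→d14:-→d15:-→d16:-→d17:-→d18:-→d19:-→d20:-→d21:-→d22:-→d23:H3→d24:H5 -> H5
  + 211.0.0.0/8 (H3) depth=8

== LOOKUPS ==
["H0","H0","H0","H0","H0","H3","H2","H5","H5","H5"]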